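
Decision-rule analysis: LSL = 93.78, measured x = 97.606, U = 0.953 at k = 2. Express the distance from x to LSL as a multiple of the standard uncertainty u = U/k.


u = U / k = 0.953 / 2 = 0.4765
margin = |LSL - x| = |93.78 - 97.606| = 3.826
z = margin / u = 3.826 / 0.4765
z = 8.0294

8.0294


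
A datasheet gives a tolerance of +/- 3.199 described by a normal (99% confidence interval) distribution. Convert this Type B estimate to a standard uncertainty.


u_B = half_width / 2.576
u_B = 3.199 / 2.576
u_B = 1.2418

1.2418


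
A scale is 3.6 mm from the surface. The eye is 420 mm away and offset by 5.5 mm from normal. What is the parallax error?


error = h * offset / d
= 3.6 * 5.5 / 420
= 0.0471

0.0471


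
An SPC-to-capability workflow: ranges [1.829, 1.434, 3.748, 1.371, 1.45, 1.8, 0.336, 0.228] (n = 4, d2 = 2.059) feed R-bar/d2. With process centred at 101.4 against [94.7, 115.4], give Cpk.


R_bar = (1.829 + 1.434 + 3.748 + 1.371 + 1.45 + 1.8 + 0.336 + 0.228) / 8 = 1.5245
sigma = R_bar / d2 = 1.5245 / 2.059 = 0.74040797
Cp = (USL - LSL)/(6*sigma) = (115.4 - 94.7)/(6*0.74040797) = 4.6596
Cpu = (115.4 - 101.4)/(3*0.74040797) = 6.3028
Cpl = (101.4 - 94.7)/(3*0.74040797) = 3.0164
Cpk = min(Cpu, Cpl) = 3.0164

3.0164


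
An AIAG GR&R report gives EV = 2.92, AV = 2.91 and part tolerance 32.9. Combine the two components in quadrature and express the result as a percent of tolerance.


GRR = sqrt(EV^2 + AV^2) = sqrt(2.92^2 + 2.91^2) = 4.1224386
%GRR = GRR / tol * 100 = 4.1224386 / 32.9 * 100
%GRR = 12.5302

12.5302


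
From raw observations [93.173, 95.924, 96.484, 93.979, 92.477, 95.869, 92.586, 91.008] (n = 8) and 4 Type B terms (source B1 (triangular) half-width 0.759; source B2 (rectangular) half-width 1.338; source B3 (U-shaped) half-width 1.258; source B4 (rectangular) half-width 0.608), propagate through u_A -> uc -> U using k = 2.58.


mean = (93.173 + 95.924 + 96.484 + 93.979 + 92.477 + 95.869 + 92.586 + 91.008) / 8 = 93.9375
s = sqrt(sum((x - mean)^2)/(n-1)) = 1.9744548
u_A = s / sqrt(n) = 1.9744548 / sqrt(8) = 0.69807519
u_B1 = 0.759 / sqrt(6) = 0.30986045
u_B2 = 1.338 / sqrt(3) = 0.77249466
u_B3 = 1.258 / sqrt(2) = 0.88954033
u_B4 = 0.608 / sqrt(3) = 0.35102896
uc = sqrt(0.69807519^2 + 0.30986045^2 + 0.77249466^2 + 0.88954033^2 + 0.35102896^2) = 1.4472642
U = k * uc = 2.58 * 1.4472642
U = 3.7339

3.7339


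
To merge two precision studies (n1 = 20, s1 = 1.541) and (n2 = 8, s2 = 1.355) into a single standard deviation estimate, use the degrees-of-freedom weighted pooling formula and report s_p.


s_p = sqrt(((n1-1)*s1^2 + (n2-1)*s2^2) / (n1+n2-2))
numerator = (20-1)*1.541^2 + (8-1)*1.355^2 = 45.118939 + 12.852175 = 57.971114
denominator = 20 + 8 - 2 = 26
s_p^2 = 57.971114 / 26 = 2.2296582
s_p = sqrt(2.2296582) = 1.4932

1.4932


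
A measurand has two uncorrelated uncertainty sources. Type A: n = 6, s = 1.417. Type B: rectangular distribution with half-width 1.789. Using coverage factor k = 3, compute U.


u_A = s / sqrt(n) = 1.417 / sqrt(6) = 0.57848783
u_B = half_width / sqrt(3) = 1.789 / sqrt(3) = 1.0328796
uc = sqrt(u_A^2 + u_B^2) = sqrt(0.57848783^2 + 1.0328796^2) = 1.1838448
U = k * uc = 3 * 1.1838448
U = 3.5515

3.5515


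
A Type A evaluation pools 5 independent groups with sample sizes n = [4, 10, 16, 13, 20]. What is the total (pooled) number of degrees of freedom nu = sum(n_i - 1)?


nu = sum_i (n_i - 1)
nu = ((4 - 1) + (10 - 1) + (16 - 1) + (13 - 1) + (20 - 1))
nu = 3 + 9 + 15 + 12 + 19
nu = 58

58


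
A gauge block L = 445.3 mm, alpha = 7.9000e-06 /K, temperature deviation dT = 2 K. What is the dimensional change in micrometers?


dL = L * alpha * dT
= 445.3 * 7.9000e-06 * 2
= 0.0070357 mm
dL_um = 0.0070357 * 1000 = 7.0357 um

7.0357


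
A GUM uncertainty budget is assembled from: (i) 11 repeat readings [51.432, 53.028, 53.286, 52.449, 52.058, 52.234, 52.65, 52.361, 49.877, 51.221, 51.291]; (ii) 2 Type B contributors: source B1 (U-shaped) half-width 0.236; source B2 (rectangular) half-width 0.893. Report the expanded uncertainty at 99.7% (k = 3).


mean = (51.432 + 53.028 + 53.286 + 52.449 + 52.058 + 52.234 + 52.65 + 52.361 + 49.877 + 51.221 + 51.291) / 11 = 51.98972727
s = sqrt(sum((x - mean)^2)/(n-1)) = 0.97268886
u_A = s / sqrt(n) = 0.97268886 / sqrt(11) = 0.29327673
u_B1 = 0.236 / sqrt(2) = 0.1668772
u_B2 = 0.893 / sqrt(3) = 0.51557379
uc = sqrt(0.29327673^2 + 0.1668772^2 + 0.51557379^2) = 0.6161782
U = k * uc = 3 * 0.6161782
U = 1.8485

1.8485


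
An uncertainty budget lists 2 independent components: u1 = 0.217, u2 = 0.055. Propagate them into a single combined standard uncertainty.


uc = sqrt(0.217^2 + 0.055^2)
uc = sqrt(0.050114)
uc = 0.2239

0.2239


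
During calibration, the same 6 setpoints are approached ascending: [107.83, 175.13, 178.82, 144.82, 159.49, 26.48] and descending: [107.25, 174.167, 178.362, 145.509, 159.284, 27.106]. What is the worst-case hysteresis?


|107.83 - 107.25| = 0.5800
|175.13 - 174.167| = 0.9630
|178.82 - 178.362| = 0.4580
|144.82 - 145.509| = 0.6890
|159.49 - 159.284| = 0.2060
|26.48 - 27.106| = 0.6260
hysteresis = max(diffs) = 0.9630

0.9630


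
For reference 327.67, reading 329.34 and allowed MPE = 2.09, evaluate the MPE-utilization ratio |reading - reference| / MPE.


e = indication - reference = 329.34 - 327.67 = 1.6700
|e| = 1.6700
ratio = |e| / MPE = 1.6700 / 2.09
ratio = 0.7990

0.7990


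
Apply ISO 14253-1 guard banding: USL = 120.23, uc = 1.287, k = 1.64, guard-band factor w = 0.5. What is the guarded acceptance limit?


U = k * uc = 1.64 * 1.287 = 2.11068
guard band g = w * U = 0.5 * 2.11068 = 1.05534
AL = USL - g = 120.23 - 1.05534
AL = 119.1747

119.1747


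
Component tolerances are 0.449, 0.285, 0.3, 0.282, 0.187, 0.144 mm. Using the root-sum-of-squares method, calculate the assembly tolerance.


RSS = sqrt(0.449^2 + 0.285^2 + 0.3^2 + 0.282^2 + 0.187^2 + 0.144^2)
= sqrt(0.508055)
= 0.7128

0.7128


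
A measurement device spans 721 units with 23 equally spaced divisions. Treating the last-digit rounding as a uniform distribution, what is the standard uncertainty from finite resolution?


resolution = range / divisions
resolution = 721 / 23 = 31.347826
u_res = resolution / (2*sqrt(3))
u_res = 31.347826 / 3.4641016
u_res = 9.0493

9.0493


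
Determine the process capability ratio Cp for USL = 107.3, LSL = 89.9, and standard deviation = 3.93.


Cp = (USL - LSL) / (6 * sigma)
= (107.3 - 89.9) / (6 * 3.93)
= 17.4000 / 23.5800
= 0.7379

0.7379


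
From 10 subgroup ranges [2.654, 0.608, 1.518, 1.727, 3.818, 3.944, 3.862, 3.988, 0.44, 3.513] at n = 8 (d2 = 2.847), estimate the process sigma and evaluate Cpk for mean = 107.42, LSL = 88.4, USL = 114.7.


R_bar = (2.654 + 0.608 + 1.518 + 1.727 + 3.818 + 3.944 + 3.862 + 3.988 + 0.44 + 3.513) / 10 = 2.6072
sigma = R_bar / d2 = 2.6072 / 2.847 = 0.91577099
Cp = (USL - LSL)/(6*sigma) = (114.7 - 88.4)/(6*0.91577099) = 4.7865
Cpu = (114.7 - 107.42)/(3*0.91577099) = 2.6499
Cpl = (107.42 - 88.4)/(3*0.91577099) = 6.9231
Cpk = min(Cpu, Cpl) = 2.6499

2.6499


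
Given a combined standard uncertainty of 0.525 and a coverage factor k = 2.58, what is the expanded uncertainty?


U = k * uc
U = 2.58 * 0.525
U = 1.3545

1.3545


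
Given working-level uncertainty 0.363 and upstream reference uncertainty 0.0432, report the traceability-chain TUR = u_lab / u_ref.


TUR = u_lab / u_ref
= 0.363 / 0.0432
= 8.4028

8.4028


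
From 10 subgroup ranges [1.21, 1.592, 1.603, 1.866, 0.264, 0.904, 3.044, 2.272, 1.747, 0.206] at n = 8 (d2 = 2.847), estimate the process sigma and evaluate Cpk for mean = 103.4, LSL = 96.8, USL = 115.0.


R_bar = (1.21 + 1.592 + 1.603 + 1.866 + 0.264 + 0.904 + 3.044 + 2.272 + 1.747 + 0.206) / 10 = 1.4708
sigma = R_bar / d2 = 1.4708 / 2.847 = 0.51661398
Cp = (USL - LSL)/(6*sigma) = (115.0 - 96.8)/(6*0.51661398) = 5.8716
Cpu = (115.0 - 103.4)/(3*0.51661398) = 7.4846
Cpl = (103.4 - 96.8)/(3*0.51661398) = 4.2585
Cpk = min(Cpu, Cpl) = 4.2585

4.2585


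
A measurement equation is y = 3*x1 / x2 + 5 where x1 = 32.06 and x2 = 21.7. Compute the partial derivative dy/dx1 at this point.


y = 3*x1 / x2 + 5
dy/dx1 = 3/x2
Evaluate at x2 = 21.7: c1 = 3 / 21.7
c1 = 0.1382

0.1382


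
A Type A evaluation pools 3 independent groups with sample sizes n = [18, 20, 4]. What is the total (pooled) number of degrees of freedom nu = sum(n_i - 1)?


nu = sum_i (n_i - 1)
nu = ((18 - 1) + (20 - 1) + (4 - 1))
nu = 17 + 19 + 3
nu = 39

39


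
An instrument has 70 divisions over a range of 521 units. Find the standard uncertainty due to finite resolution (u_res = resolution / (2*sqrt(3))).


resolution = range / divisions
resolution = 521 / 70 = 7.4428571
u_res = resolution / (2*sqrt(3))
u_res = 7.4428571 / 3.4641016
u_res = 2.1486

2.1486


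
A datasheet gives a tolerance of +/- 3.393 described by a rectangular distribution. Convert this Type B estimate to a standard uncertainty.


u_B = half_width / sqrt(3)
u_B = 3.393 / 1.7320508
u_B = 1.9589

1.9589


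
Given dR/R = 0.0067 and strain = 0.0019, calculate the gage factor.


GF = (dR/R) / epsilon
= 0.0067 / 0.0019
= 3.5263

3.5263


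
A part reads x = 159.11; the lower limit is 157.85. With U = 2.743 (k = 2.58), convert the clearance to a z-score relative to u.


u = U / k = 2.743 / 2.58 = 1.0631783
margin = |LSL - x| = |157.85 - 159.11| = 1.26
z = margin / u = 1.26 / 1.0631783
z = 1.1851

1.1851


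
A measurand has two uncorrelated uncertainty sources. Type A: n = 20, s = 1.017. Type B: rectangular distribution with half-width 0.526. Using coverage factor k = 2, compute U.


u_A = s / sqrt(n) = 1.017 / sqrt(20) = 0.22740811
u_B = half_width / sqrt(3) = 0.526 / sqrt(3) = 0.30368624
uc = sqrt(u_A^2 + u_B^2) = sqrt(0.22740811^2 + 0.30368624^2) = 0.37939397
U = k * uc = 2 * 0.37939397
U = 0.7588

0.7588


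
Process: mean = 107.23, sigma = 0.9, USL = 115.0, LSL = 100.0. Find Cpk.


Cpu = (USL - mean) / (3*sigma) = (115.0 - 107.23) / (3*0.9) = 2.8778
Cpl = (mean - LSL) / (3*sigma) = (107.23 - 100.0) / (3*0.9) = 2.6778
Cpk = min(Cpu, Cpl) = 2.6778

2.6778


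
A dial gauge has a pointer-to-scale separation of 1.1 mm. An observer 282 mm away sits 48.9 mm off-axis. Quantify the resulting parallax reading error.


error = h * offset / d
= 1.1 * 48.9 / 282
= 0.1907

0.1907


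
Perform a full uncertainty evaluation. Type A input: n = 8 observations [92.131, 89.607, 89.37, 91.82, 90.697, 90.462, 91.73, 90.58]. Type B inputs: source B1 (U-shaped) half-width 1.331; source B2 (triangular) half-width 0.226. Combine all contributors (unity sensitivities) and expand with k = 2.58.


mean = (92.131 + 89.607 + 89.37 + 91.82 + 90.697 + 90.462 + 91.73 + 90.58) / 8 = 90.799625
s = sqrt(sum((x - mean)^2)/(n-1)) = 1.0224803
u_A = s / sqrt(n) = 1.0224803 / sqrt(8) = 0.36150138
u_B1 = 1.331 / sqrt(2) = 0.94115913
u_B2 = 0.226 / sqrt(6) = 0.092264114
uc = sqrt(0.36150138^2 + 0.94115913^2 + 0.092264114^2) = 1.0124112
U = k * uc = 2.58 * 1.0124112
U = 2.6120

2.6120


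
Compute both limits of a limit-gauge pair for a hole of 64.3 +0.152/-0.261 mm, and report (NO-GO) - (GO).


GO = nominal - lower_tol (smallest hole = maximum material condition)
GO = 64.3 - 0.261 = 64.039
NO-GO = nominal + upper_tol (largest hole = least material condition)
NO-GO = 64.3 + 0.152 = 64.452
spread = NO-GO - GO = 64.452 - 64.039 = 0.4130

0.4130


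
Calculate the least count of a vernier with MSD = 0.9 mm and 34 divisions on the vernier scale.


LC = MSD / n_div
= 0.9 / 34
= 0.0265

0.0265


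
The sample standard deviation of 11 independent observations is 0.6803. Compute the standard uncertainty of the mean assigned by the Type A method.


u_A = s / sqrt(n)
u_A = 0.6803 / sqrt(11)
u_A = 0.6803 / 3.3166248
u_A = 0.2051

0.2051


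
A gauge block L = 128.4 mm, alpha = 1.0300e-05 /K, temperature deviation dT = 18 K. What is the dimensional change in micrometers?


dL = L * alpha * dT
= 128.4 * 1.0300e-05 * 18
= 0.0238054 mm
dL_um = 0.0238054 * 1000 = 23.8054 um

23.8054


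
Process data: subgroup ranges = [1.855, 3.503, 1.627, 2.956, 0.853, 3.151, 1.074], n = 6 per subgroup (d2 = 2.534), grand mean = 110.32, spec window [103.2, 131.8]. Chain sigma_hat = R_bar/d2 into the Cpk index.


R_bar = (1.855 + 3.503 + 1.627 + 2.956 + 0.853 + 3.151 + 1.074) / 7 = 2.1455714
sigma = R_bar / d2 = 2.1455714 / 2.534 = 0.84671326
Cp = (USL - LSL)/(6*sigma) = (131.8 - 103.2)/(6*0.84671326) = 5.6296
Cpu = (131.8 - 110.32)/(3*0.84671326) = 8.4562
Cpl = (110.32 - 103.2)/(3*0.84671326) = 2.8030
Cpk = min(Cpu, Cpl) = 2.8030

2.8030


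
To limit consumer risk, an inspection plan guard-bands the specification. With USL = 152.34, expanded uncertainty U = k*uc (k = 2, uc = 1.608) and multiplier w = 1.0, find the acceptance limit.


U = k * uc = 2 * 1.608 = 3.216
guard band g = w * U = 1.0 * 3.216 = 3.216
AL = USL - g = 152.34 - 3.216
AL = 149.1240

149.1240


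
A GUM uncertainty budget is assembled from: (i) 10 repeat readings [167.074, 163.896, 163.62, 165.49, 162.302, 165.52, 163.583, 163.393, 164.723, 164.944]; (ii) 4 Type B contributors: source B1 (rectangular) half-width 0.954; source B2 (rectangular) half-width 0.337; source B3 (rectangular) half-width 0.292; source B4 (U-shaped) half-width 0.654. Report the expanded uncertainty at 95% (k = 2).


mean = (167.074 + 163.896 + 163.62 + 165.49 + 162.302 + 165.52 + 163.583 + 163.393 + 164.723 + 164.944) / 10 = 164.4545
s = sqrt(sum((x - mean)^2)/(n-1)) = 1.370681
u_A = s / sqrt(n) = 1.370681 / sqrt(10) = 0.43344739
u_B1 = 0.954 / sqrt(3) = 0.55079216
u_B2 = 0.337 / sqrt(3) = 0.19456704
u_B3 = 0.292 / sqrt(3) = 0.16858628
u_B4 = 0.654 / sqrt(2) = 0.46244783
uc = sqrt(0.43344739^2 + 0.55079216^2 + 0.19456704^2 + 0.16858628^2 + 0.46244783^2) = 0.87828487
U = k * uc = 2 * 0.87828487
U = 1.7566

1.7566


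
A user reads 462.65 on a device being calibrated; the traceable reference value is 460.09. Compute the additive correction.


Correction = standard - reading
= 460.09 - 462.65
= -2.5600

-2.5600


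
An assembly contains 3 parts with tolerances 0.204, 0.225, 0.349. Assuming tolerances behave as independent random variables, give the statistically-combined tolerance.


RSS = sqrt(0.204^2 + 0.225^2 + 0.349^2)
= sqrt(0.214042)
= 0.4626

0.4626


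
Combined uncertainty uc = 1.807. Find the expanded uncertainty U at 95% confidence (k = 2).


U = k * uc
U = 2 * 1.807
U = 3.6140

3.6140


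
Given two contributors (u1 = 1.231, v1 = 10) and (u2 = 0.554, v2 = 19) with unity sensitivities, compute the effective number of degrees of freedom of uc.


uc = sqrt(u1^2 + u2^2) = sqrt(1.231^2 + 0.554^2) = 1.3499174
v_eff = uc^4 / (u1^4/v1 + u2^4/v2)
= 1.3499174^4 / (1.231^4/10 + 0.554^4/19)
= 3.3206934 / 0.23458966
v_eff = 14.1553

14.1553


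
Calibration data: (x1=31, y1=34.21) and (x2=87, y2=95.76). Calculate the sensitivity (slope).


slope = (y2 - y1) / (x2 - x1)
= (95.76 - 34.21) / (87 - 31)
= 61.5500 / 56
= 1.0991

1.0991


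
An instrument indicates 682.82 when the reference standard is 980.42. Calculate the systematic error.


Systematic error = measured - true
= 682.82 - 980.42
= -297.6000

-297.6000


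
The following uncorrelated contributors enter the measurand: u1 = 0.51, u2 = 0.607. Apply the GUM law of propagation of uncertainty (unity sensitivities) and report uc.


uc = sqrt(0.51^2 + 0.607^2)
uc = sqrt(0.628549)
uc = 0.7928

0.7928


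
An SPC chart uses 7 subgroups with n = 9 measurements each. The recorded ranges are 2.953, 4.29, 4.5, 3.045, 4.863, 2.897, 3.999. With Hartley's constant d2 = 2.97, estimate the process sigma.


R_bar = (2.953 + 4.29 + 4.5 + 3.045 + 4.863 + 2.897 + 3.999) / 7
R_bar = 26.547 / 7 = 3.7924286
sigma_hat = R_bar / d2 = 3.7924286 / 2.97 = 1.2769

1.2769


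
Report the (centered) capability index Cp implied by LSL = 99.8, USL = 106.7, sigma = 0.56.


Cp = (USL - LSL) / (6 * sigma)
= (106.7 - 99.8) / (6 * 0.56)
= 6.9000 / 3.3600
= 2.0536

2.0536


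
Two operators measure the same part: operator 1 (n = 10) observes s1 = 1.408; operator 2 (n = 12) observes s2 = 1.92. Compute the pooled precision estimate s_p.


s_p = sqrt(((n1-1)*s1^2 + (n2-1)*s2^2) / (n1+n2-2))
numerator = (10-1)*1.408^2 + (12-1)*1.92^2 = 17.842176 + 40.5504 = 58.392576
denominator = 10 + 12 - 2 = 20
s_p^2 = 58.392576 / 20 = 2.9196288
s_p = sqrt(2.9196288) = 1.7087

1.7087


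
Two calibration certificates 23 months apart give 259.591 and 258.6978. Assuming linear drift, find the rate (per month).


rate = (v2 - v1) / months
= (258.6978 - 259.591) / 23
= -0.8932 / 23
= -0.0388

-0.0388


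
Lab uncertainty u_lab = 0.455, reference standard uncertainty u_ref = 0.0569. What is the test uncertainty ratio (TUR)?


TUR = u_lab / u_ref
= 0.455 / 0.0569
= 7.9965

7.9965


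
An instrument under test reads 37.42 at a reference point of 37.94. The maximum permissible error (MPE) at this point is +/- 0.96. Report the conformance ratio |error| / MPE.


e = indication - reference = 37.42 - 37.94 = -0.5200
|e| = 0.5200
ratio = |e| / MPE = 0.5200 / 0.96
ratio = 0.5417

0.5417


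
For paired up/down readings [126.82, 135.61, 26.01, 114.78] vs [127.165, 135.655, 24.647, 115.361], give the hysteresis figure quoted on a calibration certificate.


|126.82 - 127.165| = 0.3450
|135.61 - 135.655| = 0.0450
|26.01 - 24.647| = 1.3630
|114.78 - 115.361| = 0.5810
hysteresis = max(diffs) = 1.3630

1.3630


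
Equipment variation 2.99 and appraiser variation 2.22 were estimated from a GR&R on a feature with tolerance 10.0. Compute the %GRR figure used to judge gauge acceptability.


GRR = sqrt(EV^2 + AV^2) = sqrt(2.99^2 + 2.22^2) = 3.7240435
%GRR = GRR / tol * 100 = 3.7240435 / 10.0 * 100
%GRR = 37.2404

37.2404


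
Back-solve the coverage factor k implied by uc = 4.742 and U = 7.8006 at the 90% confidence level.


k = U / uc
k = 7.8006 / 4.742
k = 1.645

1.645


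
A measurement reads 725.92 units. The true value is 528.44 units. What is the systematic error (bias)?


Systematic error = measured - true
= 725.92 - 528.44
= 197.4800

197.4800


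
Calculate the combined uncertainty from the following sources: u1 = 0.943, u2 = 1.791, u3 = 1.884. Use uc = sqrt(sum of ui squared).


uc = sqrt(0.943^2 + 1.791^2 + 1.884^2)
uc = sqrt(7.646386)
uc = 2.7652

2.7652


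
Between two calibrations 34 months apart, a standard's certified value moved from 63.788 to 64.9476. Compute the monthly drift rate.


rate = (v2 - v1) / months
= (64.9476 - 63.788) / 34
= 1.1596 / 34
= 0.0341

0.0341


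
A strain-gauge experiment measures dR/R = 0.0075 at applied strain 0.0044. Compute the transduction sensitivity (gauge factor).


GF = (dR/R) / epsilon
= 0.0075 / 0.0044
= 1.7045

1.7045


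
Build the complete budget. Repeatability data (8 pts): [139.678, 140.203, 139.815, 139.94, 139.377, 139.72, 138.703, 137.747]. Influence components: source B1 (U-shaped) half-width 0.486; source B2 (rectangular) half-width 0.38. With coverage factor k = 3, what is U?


mean = (139.678 + 140.203 + 139.815 + 139.94 + 139.377 + 139.72 + 138.703 + 137.747) / 8 = 139.397875
s = sqrt(sum((x - mean)^2)/(n-1)) = 0.80240966
u_A = s / sqrt(n) = 0.80240966 / sqrt(8) = 0.28369466
u_B1 = 0.486 / sqrt(2) = 0.3436539
u_B2 = 0.38 / sqrt(3) = 0.2193931
uc = sqrt(0.28369466^2 + 0.3436539^2 + 0.2193931^2) = 0.49670313
U = k * uc = 3 * 0.49670313
U = 1.4901

1.4901


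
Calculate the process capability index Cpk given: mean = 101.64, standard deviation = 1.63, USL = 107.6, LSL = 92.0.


Cpu = (USL - mean) / (3*sigma) = (107.6 - 101.64) / (3*1.63) = 1.2188
Cpl = (mean - LSL) / (3*sigma) = (101.64 - 92.0) / (3*1.63) = 1.9714
Cpk = min(Cpu, Cpl) = 1.2188

1.2188


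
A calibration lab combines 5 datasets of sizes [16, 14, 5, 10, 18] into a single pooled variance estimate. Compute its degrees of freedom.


nu = sum_i (n_i - 1)
nu = ((16 - 1) + (14 - 1) + (5 - 1) + (10 - 1) + (18 - 1))
nu = 15 + 13 + 4 + 9 + 17
nu = 58

58


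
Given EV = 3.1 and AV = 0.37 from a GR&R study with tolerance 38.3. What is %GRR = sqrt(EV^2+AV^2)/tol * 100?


GRR = sqrt(EV^2 + AV^2) = sqrt(3.1^2 + 0.37^2) = 3.1220026
%GRR = GRR / tol * 100 = 3.1220026 / 38.3 * 100
%GRR = 8.1514

8.1514


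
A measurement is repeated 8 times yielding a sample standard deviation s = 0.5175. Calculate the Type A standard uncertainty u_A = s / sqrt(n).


u_A = s / sqrt(n)
u_A = 0.5175 / sqrt(8)
u_A = 0.5175 / 2.8284271
u_A = 0.1830

0.1830


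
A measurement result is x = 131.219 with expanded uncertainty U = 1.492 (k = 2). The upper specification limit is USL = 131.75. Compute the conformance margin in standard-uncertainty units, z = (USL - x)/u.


u = U / k = 1.492 / 2 = 0.746
margin = |USL - x| = |131.75 - 131.219| = 0.531
z = margin / u = 0.531 / 0.746
z = 0.7118

0.7118


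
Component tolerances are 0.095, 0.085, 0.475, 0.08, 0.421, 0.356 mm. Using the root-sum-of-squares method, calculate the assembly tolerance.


RSS = sqrt(0.095^2 + 0.085^2 + 0.475^2 + 0.08^2 + 0.421^2 + 0.356^2)
= sqrt(0.552252)
= 0.7431

0.7431


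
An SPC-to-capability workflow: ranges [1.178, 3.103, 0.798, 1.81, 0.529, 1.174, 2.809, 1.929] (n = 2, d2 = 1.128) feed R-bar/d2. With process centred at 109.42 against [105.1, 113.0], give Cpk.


R_bar = (1.178 + 3.103 + 0.798 + 1.81 + 0.529 + 1.174 + 2.809 + 1.929) / 8 = 1.66625
sigma = R_bar / d2 = 1.66625 / 1.128 = 1.477172
Cp = (USL - LSL)/(6*sigma) = (113.0 - 105.1)/(6*1.477172) = 0.8913
Cpu = (113.0 - 109.42)/(3*1.477172) = 0.8078
Cpl = (109.42 - 105.1)/(3*1.477172) = 0.9748
Cpk = min(Cpu, Cpl) = 0.8078

0.8078


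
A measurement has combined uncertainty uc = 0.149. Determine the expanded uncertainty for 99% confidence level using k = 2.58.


U = k * uc
U = 2.58 * 0.149
U = 0.3844

0.3844


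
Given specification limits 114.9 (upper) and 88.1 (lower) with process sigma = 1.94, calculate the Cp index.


Cp = (USL - LSL) / (6 * sigma)
= (114.9 - 88.1) / (6 * 1.94)
= 26.8000 / 11.6400
= 2.3024

2.3024


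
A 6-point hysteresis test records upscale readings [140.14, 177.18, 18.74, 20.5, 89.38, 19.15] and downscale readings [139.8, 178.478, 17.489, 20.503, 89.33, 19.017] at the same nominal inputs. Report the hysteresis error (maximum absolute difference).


|140.14 - 139.8| = 0.3400
|177.18 - 178.478| = 1.2980
|18.74 - 17.489| = 1.2510
|20.5 - 20.503| = 0.0030
|89.38 - 89.33| = 0.0500
|19.15 - 19.017| = 0.1330
hysteresis = max(diffs) = 1.2980

1.2980


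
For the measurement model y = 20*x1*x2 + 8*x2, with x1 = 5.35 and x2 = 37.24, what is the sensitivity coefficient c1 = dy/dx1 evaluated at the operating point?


y = 20*x1*x2 + 8*x2
dy/dx1 = 20*x2
Evaluate at x2 = 37.24: c1 = 20 * 37.24
c1 = 744.8000

744.8000


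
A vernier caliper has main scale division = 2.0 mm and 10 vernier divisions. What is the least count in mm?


LC = MSD / n_div
= 2.0 / 10
= 0.2000

0.2000


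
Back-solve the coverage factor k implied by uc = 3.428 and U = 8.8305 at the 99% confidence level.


k = U / uc
k = 8.8305 / 3.428
k = 2.576

2.576


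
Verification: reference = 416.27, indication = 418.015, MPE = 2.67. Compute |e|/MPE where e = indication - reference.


e = indication - reference = 418.015 - 416.27 = 1.7450
|e| = 1.7450
ratio = |e| / MPE = 1.7450 / 2.67
ratio = 0.6536

0.6536


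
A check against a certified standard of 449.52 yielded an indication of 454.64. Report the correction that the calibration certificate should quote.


Correction = standard - reading
= 449.52 - 454.64
= -5.1200

-5.1200


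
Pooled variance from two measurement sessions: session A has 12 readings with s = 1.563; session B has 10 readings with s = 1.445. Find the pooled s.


s_p = sqrt(((n1-1)*s1^2 + (n2-1)*s2^2) / (n1+n2-2))
numerator = (12-1)*1.563^2 + (10-1)*1.445^2 = 26.872659 + 18.792225 = 45.664884
denominator = 12 + 10 - 2 = 20
s_p^2 = 45.664884 / 20 = 2.2832442
s_p = sqrt(2.2832442) = 1.5110

1.5110


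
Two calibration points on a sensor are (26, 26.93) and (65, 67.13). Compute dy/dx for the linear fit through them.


slope = (y2 - y1) / (x2 - x1)
= (67.13 - 26.93) / (65 - 26)
= 40.2000 / 39
= 1.0308

1.0308


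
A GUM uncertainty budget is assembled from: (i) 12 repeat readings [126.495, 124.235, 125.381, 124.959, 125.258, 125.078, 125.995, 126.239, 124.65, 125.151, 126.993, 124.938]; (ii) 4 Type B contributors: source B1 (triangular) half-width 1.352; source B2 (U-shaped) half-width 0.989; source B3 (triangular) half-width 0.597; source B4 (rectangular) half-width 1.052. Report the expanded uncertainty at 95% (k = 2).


mean = (126.495 + 124.235 + 125.381 + 124.959 + 125.258 + 125.078 + 125.995 + 126.239 + 124.65 + 125.151 + 126.993 + 124.938) / 12 = 125.4476667
s = sqrt(sum((x - mean)^2)/(n-1)) = 0.81358995
u_A = s / sqrt(n) = 0.81358995 / sqrt(12) = 0.23486319
u_B1 = 1.352 / sqrt(6) = 0.55195169
u_B2 = 0.989 / sqrt(2) = 0.69932861
u_B3 = 0.597 / sqrt(6) = 0.24372423
u_B4 = 1.052 / sqrt(3) = 0.60737248
uc = sqrt(0.23486319^2 + 0.55195169^2 + 0.69932861^2 + 0.24372423^2 + 0.60737248^2) = 1.1301216
U = k * uc = 2 * 1.1301216
U = 2.2602

2.2602


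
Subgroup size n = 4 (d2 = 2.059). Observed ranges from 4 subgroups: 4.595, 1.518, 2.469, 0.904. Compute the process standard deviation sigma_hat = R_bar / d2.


R_bar = (4.595 + 1.518 + 2.469 + 0.904) / 4
R_bar = 9.486 / 4 = 2.3715
sigma_hat = R_bar / d2 = 2.3715 / 2.059 = 1.1518

1.1518


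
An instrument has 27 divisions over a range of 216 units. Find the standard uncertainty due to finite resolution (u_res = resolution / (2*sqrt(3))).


resolution = range / divisions
resolution = 216 / 27 = 8
u_res = resolution / (2*sqrt(3))
u_res = 8 / 3.4641016
u_res = 2.3094

2.3094


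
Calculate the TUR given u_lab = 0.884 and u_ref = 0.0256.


TUR = u_lab / u_ref
= 0.884 / 0.0256
= 34.5312

34.5312


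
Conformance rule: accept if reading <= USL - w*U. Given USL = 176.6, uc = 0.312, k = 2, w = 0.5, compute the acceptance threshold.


U = k * uc = 2 * 0.312 = 0.624
guard band g = w * U = 0.5 * 0.624 = 0.312
AL = USL - g = 176.6 - 0.312
AL = 176.2880

176.2880


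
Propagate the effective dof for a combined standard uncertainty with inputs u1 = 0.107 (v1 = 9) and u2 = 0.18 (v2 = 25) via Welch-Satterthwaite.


uc = sqrt(u1^2 + u2^2) = sqrt(0.107^2 + 0.18^2) = 0.20940153
v_eff = uc^4 / (u1^4/v1 + u2^4/v2)
= 0.20940153^4 / (0.107^4/9 + 0.18^4/25)
= 0.0019227349 / 5.65548e-05
v_eff = 33.9977

33.9977


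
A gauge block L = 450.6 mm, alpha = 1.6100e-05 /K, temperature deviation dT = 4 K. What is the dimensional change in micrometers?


dL = L * alpha * dT
= 450.6 * 1.6100e-05 * 4
= 0.0290186 mm
dL_um = 0.0290186 * 1000 = 29.0186 um

29.0186


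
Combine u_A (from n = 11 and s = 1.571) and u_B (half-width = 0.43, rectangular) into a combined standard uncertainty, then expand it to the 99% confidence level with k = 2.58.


u_A = s / sqrt(n) = 1.571 / sqrt(11) = 0.47367432
u_B = half_width / sqrt(3) = 0.43 / sqrt(3) = 0.24826062
uc = sqrt(u_A^2 + u_B^2) = sqrt(0.47367432^2 + 0.24826062^2) = 0.53479033
U = k * uc = 2.58 * 0.53479033
U = 1.3798

1.3798


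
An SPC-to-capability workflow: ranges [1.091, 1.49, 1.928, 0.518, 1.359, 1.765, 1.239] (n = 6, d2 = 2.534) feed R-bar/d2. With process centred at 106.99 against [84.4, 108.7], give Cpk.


R_bar = (1.091 + 1.49 + 1.928 + 0.518 + 1.359 + 1.765 + 1.239) / 7 = 1.3414286
sigma = R_bar / d2 = 1.3414286 / 2.534 = 0.52937198
Cp = (USL - LSL)/(6*sigma) = (108.7 - 84.4)/(6*0.52937198) = 7.6506
Cpu = (108.7 - 106.99)/(3*0.52937198) = 1.0767
Cpl = (106.99 - 84.4)/(3*0.52937198) = 14.2244
Cpk = min(Cpu, Cpl) = 1.0767

1.0767


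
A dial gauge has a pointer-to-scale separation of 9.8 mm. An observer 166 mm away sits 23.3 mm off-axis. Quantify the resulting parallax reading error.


error = h * offset / d
= 9.8 * 23.3 / 166
= 1.3755

1.3755


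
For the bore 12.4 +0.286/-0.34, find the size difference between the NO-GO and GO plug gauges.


GO = nominal - lower_tol (smallest hole = maximum material condition)
GO = 12.4 - 0.34 = 12.06
NO-GO = nominal + upper_tol (largest hole = least material condition)
NO-GO = 12.4 + 0.286 = 12.686
spread = NO-GO - GO = 12.686 - 12.06 = 0.6260

0.6260


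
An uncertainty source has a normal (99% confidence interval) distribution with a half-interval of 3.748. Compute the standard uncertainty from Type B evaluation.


u_B = half_width / 2.576
u_B = 3.748 / 2.576
u_B = 1.4550

1.4550


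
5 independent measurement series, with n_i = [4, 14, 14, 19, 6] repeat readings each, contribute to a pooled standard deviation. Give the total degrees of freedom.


nu = sum_i (n_i - 1)
nu = ((4 - 1) + (14 - 1) + (14 - 1) + (19 - 1) + (6 - 1))
nu = 3 + 13 + 13 + 18 + 5
nu = 52

52


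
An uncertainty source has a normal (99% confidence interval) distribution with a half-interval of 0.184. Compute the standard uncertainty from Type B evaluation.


u_B = half_width / 2.576
u_B = 0.184 / 2.576
u_B = 0.0714

0.0714


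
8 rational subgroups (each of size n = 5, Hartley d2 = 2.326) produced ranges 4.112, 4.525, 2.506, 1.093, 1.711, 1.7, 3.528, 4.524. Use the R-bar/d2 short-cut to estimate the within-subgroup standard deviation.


R_bar = (4.112 + 4.525 + 2.506 + 1.093 + 1.711 + 1.7 + 3.528 + 4.524) / 8
R_bar = 23.699 / 8 = 2.962375
sigma_hat = R_bar / d2 = 2.962375 / 2.326 = 1.2736

1.2736


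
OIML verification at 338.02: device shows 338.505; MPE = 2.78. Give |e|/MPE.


e = indication - reference = 338.505 - 338.02 = 0.4850
|e| = 0.4850
ratio = |e| / MPE = 0.4850 / 2.78
ratio = 0.1745

0.1745


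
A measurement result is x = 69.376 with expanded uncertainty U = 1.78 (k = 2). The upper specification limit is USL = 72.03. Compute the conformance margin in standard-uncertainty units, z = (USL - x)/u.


u = U / k = 1.78 / 2 = 0.89
margin = |USL - x| = |72.03 - 69.376| = 2.654
z = margin / u = 2.654 / 0.89
z = 2.9820

2.9820


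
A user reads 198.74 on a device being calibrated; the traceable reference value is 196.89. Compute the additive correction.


Correction = standard - reading
= 196.89 - 198.74
= -1.8500

-1.8500


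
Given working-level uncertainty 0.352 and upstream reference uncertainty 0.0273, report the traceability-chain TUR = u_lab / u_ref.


TUR = u_lab / u_ref
= 0.352 / 0.0273
= 12.8938

12.8938


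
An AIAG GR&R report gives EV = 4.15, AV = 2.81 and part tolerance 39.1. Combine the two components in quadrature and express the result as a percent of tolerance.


GRR = sqrt(EV^2 + AV^2) = sqrt(4.15^2 + 2.81^2) = 5.011846
%GRR = GRR / tol * 100 = 5.011846 / 39.1 * 100
%GRR = 12.8180

12.8180


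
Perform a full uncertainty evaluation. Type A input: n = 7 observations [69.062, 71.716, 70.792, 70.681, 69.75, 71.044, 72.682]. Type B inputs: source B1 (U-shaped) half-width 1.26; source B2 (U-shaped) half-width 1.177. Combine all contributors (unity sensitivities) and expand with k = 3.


mean = (69.062 + 71.716 + 70.792 + 70.681 + 69.75 + 71.044 + 72.682) / 7 = 70.81814286
s = sqrt(sum((x - mean)^2)/(n-1)) = 1.1955181
u_A = s / sqrt(n) = 1.1955181 / sqrt(7) = 0.45186337
u_B1 = 1.26 / sqrt(2) = 0.89095454
u_B2 = 1.177 / sqrt(2) = 0.83226468
uc = sqrt(0.45186337^2 + 0.89095454^2 + 0.83226468^2) = 1.3002481
U = k * uc = 3 * 1.3002481
U = 3.9007

3.9007


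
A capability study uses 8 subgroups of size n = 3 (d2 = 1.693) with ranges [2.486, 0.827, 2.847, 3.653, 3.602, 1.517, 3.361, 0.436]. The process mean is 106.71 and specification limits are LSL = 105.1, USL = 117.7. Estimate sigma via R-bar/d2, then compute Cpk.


R_bar = (2.486 + 0.827 + 2.847 + 3.653 + 3.602 + 1.517 + 3.361 + 0.436) / 8 = 2.341125
sigma = R_bar / d2 = 2.341125 / 1.693 = 1.3828263
Cp = (USL - LSL)/(6*sigma) = (117.7 - 105.1)/(6*1.3828263) = 1.5186
Cpu = (117.7 - 106.71)/(3*1.3828263) = 2.6492
Cpl = (106.71 - 105.1)/(3*1.3828263) = 0.3881
Cpk = min(Cpu, Cpl) = 0.3881

0.3881


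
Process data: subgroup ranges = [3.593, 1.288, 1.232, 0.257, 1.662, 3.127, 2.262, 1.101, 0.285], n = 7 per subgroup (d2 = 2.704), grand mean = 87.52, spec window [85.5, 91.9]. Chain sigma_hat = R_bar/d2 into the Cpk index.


R_bar = (3.593 + 1.288 + 1.232 + 0.257 + 1.662 + 3.127 + 2.262 + 1.101 + 0.285) / 9 = 1.6452222
sigma = R_bar / d2 = 1.6452222 / 2.704 = 0.60844016
Cp = (USL - LSL)/(6*sigma) = (91.9 - 85.5)/(6*0.60844016) = 1.7531
Cpu = (91.9 - 87.52)/(3*0.60844016) = 2.3996
Cpl = (87.52 - 85.5)/(3*0.60844016) = 1.1067
Cpk = min(Cpu, Cpl) = 1.1067

1.1067


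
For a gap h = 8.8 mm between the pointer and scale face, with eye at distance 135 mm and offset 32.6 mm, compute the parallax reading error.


error = h * offset / d
= 8.8 * 32.6 / 135
= 2.1250

2.1250


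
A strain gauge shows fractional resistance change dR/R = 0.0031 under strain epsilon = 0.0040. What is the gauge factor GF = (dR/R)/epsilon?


GF = (dR/R) / epsilon
= 0.0031 / 0.0040
= 0.7750

0.7750


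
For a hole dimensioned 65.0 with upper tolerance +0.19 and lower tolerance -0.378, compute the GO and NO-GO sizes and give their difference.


GO = nominal - lower_tol (smallest hole = maximum material condition)
GO = 65.0 - 0.378 = 64.622
NO-GO = nominal + upper_tol (largest hole = least material condition)
NO-GO = 65.0 + 0.19 = 65.19
spread = NO-GO - GO = 65.19 - 64.622 = 0.5680

0.5680


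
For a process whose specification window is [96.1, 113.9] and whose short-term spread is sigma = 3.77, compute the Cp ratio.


Cp = (USL - LSL) / (6 * sigma)
= (113.9 - 96.1) / (6 * 3.77)
= 17.8000 / 22.6200
= 0.7869

0.7869


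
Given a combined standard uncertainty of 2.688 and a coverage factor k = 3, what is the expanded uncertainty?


U = k * uc
U = 3 * 2.688
U = 8.0640

8.0640


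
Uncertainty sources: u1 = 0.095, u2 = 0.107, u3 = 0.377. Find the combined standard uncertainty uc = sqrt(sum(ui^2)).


uc = sqrt(0.095^2 + 0.107^2 + 0.377^2)
uc = sqrt(0.162603)
uc = 0.4032

0.4032


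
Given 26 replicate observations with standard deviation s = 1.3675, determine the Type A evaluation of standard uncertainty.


u_A = s / sqrt(n)
u_A = 1.3675 / sqrt(26)
u_A = 1.3675 / 5.0990195
u_A = 0.2682

0.2682


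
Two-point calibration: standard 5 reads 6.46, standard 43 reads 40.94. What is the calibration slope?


slope = (y2 - y1) / (x2 - x1)
= (40.94 - 6.46) / (43 - 5)
= 34.4800 / 38
= 0.9074

0.9074


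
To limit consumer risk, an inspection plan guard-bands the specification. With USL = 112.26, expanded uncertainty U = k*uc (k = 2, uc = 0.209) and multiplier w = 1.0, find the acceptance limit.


U = k * uc = 2 * 0.209 = 0.418
guard band g = w * U = 1.0 * 0.418 = 0.418
AL = USL - g = 112.26 - 0.418
AL = 111.8420

111.8420


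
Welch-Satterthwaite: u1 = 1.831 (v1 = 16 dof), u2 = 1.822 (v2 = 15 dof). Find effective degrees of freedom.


uc = sqrt(u1^2 + u2^2) = sqrt(1.831^2 + 1.822^2) = 2.5830689
v_eff = uc^4 / (u1^4/v1 + u2^4/v2)
= 2.5830689^4 / (1.831^4/16 + 1.822^4/15)
= 44.518853 / 1.4371659
v_eff = 30.9768

30.9768


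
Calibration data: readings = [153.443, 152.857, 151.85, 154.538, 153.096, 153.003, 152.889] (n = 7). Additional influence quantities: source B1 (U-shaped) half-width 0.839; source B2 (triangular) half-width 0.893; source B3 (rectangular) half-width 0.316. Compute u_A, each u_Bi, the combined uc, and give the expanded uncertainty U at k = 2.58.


mean = (153.443 + 152.857 + 151.85 + 154.538 + 153.096 + 153.003 + 152.889) / 7 = 153.0965714
s = sqrt(sum((x - mean)^2)/(n-1)) = 0.80217472
u_A = s / sqrt(n) = 0.80217472 / sqrt(7) = 0.30319355
u_B1 = 0.839 / sqrt(2) = 0.59326259
u_B2 = 0.893 / sqrt(6) = 0.36456572
u_B3 = 0.316 / sqrt(3) = 0.18244269
uc = sqrt(0.30319355^2 + 0.59326259^2 + 0.36456572^2 + 0.18244269^2) = 0.78107639
U = k * uc = 2.58 * 0.78107639
U = 2.0152

2.0152


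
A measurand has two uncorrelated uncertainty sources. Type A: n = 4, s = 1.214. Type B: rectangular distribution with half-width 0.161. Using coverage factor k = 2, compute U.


u_A = s / sqrt(n) = 1.214 / sqrt(4) = 0.607
u_B = half_width / sqrt(3) = 0.161 / sqrt(3) = 0.092953393
uc = sqrt(u_A^2 + u_B^2) = sqrt(0.607^2 + 0.092953393^2) = 0.614076
U = k * uc = 2 * 0.614076
U = 1.2282

1.2282


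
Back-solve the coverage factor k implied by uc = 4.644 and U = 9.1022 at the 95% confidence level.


k = U / uc
k = 9.1022 / 4.644
k = 1.96

1.96


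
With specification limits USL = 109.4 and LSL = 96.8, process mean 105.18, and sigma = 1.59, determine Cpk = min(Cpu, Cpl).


Cpu = (USL - mean) / (3*sigma) = (109.4 - 105.18) / (3*1.59) = 0.8847
Cpl = (mean - LSL) / (3*sigma) = (105.18 - 96.8) / (3*1.59) = 1.7568
Cpk = min(Cpu, Cpl) = 0.8847

0.8847


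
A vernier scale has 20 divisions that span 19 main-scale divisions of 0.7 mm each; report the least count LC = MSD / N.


LC = MSD / n_div
= 0.7 / 20
= 0.0350

0.0350


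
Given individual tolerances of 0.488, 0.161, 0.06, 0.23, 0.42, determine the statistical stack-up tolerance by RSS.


RSS = sqrt(0.488^2 + 0.161^2 + 0.06^2 + 0.23^2 + 0.42^2)
= sqrt(0.496965)
= 0.7050

0.7050


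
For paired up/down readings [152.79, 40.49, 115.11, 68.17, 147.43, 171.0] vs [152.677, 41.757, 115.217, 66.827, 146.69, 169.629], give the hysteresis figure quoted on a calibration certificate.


|152.79 - 152.677| = 0.1130
|40.49 - 41.757| = 1.2670
|115.11 - 115.217| = 0.1070
|68.17 - 66.827| = 1.3430
|147.43 - 146.69| = 0.7400
|171.0 - 169.629| = 1.3710
hysteresis = max(diffs) = 1.3710

1.3710


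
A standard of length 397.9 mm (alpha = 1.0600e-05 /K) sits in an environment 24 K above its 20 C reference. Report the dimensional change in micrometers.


dL = L * alpha * dT
= 397.9 * 1.0600e-05 * 24
= 0.1012258 mm
dL_um = 0.1012258 * 1000 = 101.2258 um

101.2258


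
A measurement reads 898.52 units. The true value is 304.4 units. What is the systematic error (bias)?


Systematic error = measured - true
= 898.52 - 304.4
= 594.1200

594.1200


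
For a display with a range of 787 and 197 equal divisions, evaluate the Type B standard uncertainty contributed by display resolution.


resolution = range / divisions
resolution = 787 / 197 = 3.9949239
u_res = resolution / (2*sqrt(3))
u_res = 3.9949239 / 3.4641016
u_res = 1.1532

1.1532


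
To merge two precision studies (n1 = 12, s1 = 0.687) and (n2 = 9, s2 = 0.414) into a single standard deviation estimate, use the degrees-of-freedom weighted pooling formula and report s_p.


s_p = sqrt(((n1-1)*s1^2 + (n2-1)*s2^2) / (n1+n2-2))
numerator = (12-1)*0.687^2 + (9-1)*0.414^2 = 5.191659 + 1.371168 = 6.562827
denominator = 12 + 9 - 2 = 19
s_p^2 = 6.562827 / 19 = 0.34541195
s_p = sqrt(0.34541195) = 0.5877

0.5877


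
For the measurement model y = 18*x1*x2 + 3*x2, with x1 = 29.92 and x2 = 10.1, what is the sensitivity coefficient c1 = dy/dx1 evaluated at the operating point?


y = 18*x1*x2 + 3*x2
dy/dx1 = 18*x2
Evaluate at x2 = 10.1: c1 = 18 * 10.1
c1 = 181.8000

181.8000


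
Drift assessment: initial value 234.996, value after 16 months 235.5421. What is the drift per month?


rate = (v2 - v1) / months
= (235.5421 - 234.996) / 16
= 0.5461 / 16
= 0.0341

0.0341


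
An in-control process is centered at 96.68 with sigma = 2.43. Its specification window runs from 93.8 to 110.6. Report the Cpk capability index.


Cpu = (USL - mean) / (3*sigma) = (110.6 - 96.68) / (3*2.43) = 1.9095
Cpl = (mean - LSL) / (3*sigma) = (96.68 - 93.8) / (3*2.43) = 0.3951
Cpk = min(Cpu, Cpl) = 0.3951

0.3951


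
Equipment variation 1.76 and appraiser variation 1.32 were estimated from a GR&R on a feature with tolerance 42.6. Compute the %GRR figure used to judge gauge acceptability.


GRR = sqrt(EV^2 + AV^2) = sqrt(1.76^2 + 1.32^2) = 2.2
%GRR = GRR / tol * 100 = 2.2 / 42.6 * 100
%GRR = 5.1643

5.1643


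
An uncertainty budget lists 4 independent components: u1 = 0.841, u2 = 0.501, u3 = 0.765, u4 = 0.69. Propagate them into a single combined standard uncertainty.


uc = sqrt(0.841^2 + 0.501^2 + 0.765^2 + 0.69^2)
uc = sqrt(2.019607)
uc = 1.4211

1.4211
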